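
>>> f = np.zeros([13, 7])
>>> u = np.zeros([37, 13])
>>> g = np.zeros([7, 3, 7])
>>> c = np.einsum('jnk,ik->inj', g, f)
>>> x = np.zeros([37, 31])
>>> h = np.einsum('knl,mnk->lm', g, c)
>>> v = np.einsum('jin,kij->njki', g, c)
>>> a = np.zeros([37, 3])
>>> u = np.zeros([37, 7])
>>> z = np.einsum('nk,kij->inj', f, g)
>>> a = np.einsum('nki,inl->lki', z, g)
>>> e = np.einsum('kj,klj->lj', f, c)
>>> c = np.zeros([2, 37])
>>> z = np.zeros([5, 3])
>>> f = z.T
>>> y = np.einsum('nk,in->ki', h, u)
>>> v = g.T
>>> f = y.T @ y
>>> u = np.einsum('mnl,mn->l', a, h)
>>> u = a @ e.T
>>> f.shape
(37, 37)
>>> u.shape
(7, 13, 3)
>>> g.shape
(7, 3, 7)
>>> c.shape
(2, 37)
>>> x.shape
(37, 31)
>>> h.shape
(7, 13)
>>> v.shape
(7, 3, 7)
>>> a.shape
(7, 13, 7)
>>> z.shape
(5, 3)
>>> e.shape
(3, 7)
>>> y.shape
(13, 37)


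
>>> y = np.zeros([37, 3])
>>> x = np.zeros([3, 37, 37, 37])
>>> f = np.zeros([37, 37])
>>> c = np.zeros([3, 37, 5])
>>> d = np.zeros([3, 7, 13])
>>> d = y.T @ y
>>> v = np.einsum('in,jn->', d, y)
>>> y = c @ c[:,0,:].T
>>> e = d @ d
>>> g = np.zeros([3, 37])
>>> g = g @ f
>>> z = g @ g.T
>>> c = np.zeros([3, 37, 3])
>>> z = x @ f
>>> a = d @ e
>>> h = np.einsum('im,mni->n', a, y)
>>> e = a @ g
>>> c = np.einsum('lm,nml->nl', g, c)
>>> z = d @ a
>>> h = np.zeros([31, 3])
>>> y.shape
(3, 37, 3)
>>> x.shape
(3, 37, 37, 37)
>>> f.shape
(37, 37)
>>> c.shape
(3, 3)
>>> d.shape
(3, 3)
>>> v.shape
()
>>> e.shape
(3, 37)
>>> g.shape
(3, 37)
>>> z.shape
(3, 3)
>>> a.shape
(3, 3)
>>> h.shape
(31, 3)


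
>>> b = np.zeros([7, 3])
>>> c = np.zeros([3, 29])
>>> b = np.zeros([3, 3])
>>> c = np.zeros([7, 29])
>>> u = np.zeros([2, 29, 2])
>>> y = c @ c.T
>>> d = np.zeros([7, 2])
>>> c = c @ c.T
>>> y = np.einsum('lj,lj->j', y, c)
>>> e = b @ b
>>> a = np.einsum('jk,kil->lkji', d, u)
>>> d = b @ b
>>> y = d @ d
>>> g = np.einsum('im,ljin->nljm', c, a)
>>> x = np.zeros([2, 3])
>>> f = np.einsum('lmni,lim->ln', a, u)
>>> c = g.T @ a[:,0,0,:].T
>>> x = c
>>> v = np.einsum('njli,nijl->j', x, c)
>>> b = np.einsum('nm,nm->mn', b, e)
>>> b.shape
(3, 3)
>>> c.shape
(7, 2, 2, 2)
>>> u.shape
(2, 29, 2)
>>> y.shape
(3, 3)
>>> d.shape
(3, 3)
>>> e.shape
(3, 3)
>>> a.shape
(2, 2, 7, 29)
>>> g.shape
(29, 2, 2, 7)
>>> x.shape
(7, 2, 2, 2)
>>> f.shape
(2, 7)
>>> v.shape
(2,)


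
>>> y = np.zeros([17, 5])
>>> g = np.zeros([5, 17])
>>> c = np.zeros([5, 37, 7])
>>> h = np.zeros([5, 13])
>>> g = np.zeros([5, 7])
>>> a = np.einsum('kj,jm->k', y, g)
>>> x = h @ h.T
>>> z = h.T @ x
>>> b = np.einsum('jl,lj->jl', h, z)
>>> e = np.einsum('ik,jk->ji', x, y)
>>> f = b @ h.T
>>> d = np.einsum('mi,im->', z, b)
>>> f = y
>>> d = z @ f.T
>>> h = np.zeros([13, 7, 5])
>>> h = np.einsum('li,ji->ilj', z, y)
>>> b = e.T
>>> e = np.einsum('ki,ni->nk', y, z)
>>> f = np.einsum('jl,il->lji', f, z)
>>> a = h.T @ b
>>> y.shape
(17, 5)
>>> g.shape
(5, 7)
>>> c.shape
(5, 37, 7)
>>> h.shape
(5, 13, 17)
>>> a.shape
(17, 13, 17)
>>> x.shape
(5, 5)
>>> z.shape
(13, 5)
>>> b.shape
(5, 17)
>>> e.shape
(13, 17)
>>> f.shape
(5, 17, 13)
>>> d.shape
(13, 17)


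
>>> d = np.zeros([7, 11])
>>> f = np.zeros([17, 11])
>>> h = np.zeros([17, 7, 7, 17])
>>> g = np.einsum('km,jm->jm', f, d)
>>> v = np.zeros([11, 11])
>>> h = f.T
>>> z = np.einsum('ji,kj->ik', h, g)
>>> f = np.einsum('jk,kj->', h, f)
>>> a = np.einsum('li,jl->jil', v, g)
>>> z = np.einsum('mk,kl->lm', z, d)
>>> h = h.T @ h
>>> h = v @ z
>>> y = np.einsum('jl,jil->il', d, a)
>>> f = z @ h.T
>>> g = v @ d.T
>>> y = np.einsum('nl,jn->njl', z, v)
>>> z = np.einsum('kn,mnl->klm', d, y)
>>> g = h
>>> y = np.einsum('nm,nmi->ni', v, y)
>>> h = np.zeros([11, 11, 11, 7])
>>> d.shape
(7, 11)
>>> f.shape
(11, 11)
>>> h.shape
(11, 11, 11, 7)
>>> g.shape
(11, 17)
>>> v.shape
(11, 11)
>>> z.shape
(7, 17, 11)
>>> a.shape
(7, 11, 11)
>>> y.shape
(11, 17)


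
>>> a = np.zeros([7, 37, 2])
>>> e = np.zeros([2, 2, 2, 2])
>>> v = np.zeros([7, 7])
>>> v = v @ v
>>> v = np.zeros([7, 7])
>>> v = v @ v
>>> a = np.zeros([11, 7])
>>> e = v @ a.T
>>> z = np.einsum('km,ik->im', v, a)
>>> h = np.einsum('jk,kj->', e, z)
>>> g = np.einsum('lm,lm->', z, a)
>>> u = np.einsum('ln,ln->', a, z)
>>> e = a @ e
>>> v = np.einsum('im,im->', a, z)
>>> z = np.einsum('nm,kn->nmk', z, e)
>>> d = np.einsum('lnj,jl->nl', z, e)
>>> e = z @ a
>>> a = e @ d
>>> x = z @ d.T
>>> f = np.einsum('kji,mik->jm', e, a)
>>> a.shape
(11, 7, 11)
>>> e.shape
(11, 7, 7)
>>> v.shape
()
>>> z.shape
(11, 7, 11)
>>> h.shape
()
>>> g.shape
()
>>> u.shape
()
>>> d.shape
(7, 11)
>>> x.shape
(11, 7, 7)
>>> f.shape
(7, 11)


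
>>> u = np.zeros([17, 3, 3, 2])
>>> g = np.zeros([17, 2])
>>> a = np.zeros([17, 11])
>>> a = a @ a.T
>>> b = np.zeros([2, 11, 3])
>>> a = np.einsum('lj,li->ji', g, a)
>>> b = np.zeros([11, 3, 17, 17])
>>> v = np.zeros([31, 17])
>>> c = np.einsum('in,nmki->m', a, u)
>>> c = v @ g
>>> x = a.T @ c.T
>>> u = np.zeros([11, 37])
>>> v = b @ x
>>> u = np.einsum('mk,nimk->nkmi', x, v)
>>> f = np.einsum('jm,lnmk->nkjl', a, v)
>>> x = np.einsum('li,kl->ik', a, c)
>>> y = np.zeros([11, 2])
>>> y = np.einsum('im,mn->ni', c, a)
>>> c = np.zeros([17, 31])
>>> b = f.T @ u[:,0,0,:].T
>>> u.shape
(11, 31, 17, 3)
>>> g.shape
(17, 2)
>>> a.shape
(2, 17)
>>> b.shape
(11, 2, 31, 11)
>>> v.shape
(11, 3, 17, 31)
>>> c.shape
(17, 31)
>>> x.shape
(17, 31)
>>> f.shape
(3, 31, 2, 11)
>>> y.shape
(17, 31)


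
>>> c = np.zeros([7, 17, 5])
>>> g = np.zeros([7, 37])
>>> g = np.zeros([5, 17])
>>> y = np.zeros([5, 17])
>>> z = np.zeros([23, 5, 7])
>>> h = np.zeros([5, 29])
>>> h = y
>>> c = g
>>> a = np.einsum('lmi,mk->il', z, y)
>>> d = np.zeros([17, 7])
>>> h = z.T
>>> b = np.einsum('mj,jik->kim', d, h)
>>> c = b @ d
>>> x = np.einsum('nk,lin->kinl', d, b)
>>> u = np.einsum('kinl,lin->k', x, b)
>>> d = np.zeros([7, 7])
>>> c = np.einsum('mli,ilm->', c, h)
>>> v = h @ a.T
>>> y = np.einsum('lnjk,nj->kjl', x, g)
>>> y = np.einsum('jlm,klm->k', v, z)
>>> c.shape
()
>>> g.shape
(5, 17)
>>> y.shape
(23,)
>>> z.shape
(23, 5, 7)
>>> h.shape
(7, 5, 23)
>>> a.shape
(7, 23)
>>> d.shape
(7, 7)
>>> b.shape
(23, 5, 17)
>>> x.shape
(7, 5, 17, 23)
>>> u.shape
(7,)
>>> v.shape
(7, 5, 7)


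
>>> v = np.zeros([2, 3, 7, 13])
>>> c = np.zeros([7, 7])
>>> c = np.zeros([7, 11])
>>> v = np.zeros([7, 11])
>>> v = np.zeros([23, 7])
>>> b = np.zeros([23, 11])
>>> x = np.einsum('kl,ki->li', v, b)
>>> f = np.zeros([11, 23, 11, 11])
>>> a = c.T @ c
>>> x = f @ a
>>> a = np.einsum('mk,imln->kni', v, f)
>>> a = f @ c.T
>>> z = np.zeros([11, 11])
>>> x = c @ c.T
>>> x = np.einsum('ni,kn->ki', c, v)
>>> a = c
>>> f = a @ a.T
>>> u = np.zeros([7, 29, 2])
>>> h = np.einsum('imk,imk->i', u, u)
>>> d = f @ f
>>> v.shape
(23, 7)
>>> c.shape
(7, 11)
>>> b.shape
(23, 11)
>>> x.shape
(23, 11)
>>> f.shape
(7, 7)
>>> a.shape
(7, 11)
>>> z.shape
(11, 11)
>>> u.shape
(7, 29, 2)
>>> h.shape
(7,)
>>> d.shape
(7, 7)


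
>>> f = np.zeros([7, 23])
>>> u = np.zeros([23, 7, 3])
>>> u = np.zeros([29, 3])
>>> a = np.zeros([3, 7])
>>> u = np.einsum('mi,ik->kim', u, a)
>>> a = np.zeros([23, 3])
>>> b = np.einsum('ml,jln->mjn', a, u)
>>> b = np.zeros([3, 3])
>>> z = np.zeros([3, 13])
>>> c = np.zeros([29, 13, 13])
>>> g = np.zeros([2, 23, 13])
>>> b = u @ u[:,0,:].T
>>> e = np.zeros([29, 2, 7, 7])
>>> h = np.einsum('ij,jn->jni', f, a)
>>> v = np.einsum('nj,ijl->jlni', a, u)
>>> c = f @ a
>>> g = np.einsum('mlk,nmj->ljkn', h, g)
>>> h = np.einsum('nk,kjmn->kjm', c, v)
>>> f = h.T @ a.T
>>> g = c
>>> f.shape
(23, 29, 23)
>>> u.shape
(7, 3, 29)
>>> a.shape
(23, 3)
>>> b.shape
(7, 3, 7)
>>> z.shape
(3, 13)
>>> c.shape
(7, 3)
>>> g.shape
(7, 3)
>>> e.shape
(29, 2, 7, 7)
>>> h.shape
(3, 29, 23)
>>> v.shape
(3, 29, 23, 7)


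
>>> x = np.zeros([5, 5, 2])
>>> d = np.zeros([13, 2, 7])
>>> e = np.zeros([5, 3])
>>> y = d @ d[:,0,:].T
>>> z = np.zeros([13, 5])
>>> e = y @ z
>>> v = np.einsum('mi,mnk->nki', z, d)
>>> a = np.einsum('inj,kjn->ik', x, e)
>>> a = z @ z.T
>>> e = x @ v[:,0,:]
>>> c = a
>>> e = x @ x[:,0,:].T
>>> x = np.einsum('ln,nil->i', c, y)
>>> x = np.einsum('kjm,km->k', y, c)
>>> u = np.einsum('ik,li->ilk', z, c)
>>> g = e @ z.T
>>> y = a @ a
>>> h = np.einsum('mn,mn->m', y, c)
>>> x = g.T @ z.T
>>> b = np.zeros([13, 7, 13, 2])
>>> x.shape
(13, 5, 13)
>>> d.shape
(13, 2, 7)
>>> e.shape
(5, 5, 5)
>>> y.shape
(13, 13)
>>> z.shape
(13, 5)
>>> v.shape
(2, 7, 5)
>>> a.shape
(13, 13)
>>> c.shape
(13, 13)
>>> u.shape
(13, 13, 5)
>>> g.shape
(5, 5, 13)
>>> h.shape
(13,)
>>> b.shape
(13, 7, 13, 2)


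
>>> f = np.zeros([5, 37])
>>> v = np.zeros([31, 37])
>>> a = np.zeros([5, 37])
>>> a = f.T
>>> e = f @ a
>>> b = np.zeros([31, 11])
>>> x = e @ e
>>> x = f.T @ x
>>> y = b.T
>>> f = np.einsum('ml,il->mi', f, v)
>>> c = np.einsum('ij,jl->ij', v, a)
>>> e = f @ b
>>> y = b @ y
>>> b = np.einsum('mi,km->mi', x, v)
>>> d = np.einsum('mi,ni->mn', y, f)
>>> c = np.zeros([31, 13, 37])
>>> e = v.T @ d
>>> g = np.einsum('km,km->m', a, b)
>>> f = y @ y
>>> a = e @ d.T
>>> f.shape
(31, 31)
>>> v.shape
(31, 37)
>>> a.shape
(37, 31)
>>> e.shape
(37, 5)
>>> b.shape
(37, 5)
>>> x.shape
(37, 5)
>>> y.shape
(31, 31)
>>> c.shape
(31, 13, 37)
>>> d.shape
(31, 5)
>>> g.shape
(5,)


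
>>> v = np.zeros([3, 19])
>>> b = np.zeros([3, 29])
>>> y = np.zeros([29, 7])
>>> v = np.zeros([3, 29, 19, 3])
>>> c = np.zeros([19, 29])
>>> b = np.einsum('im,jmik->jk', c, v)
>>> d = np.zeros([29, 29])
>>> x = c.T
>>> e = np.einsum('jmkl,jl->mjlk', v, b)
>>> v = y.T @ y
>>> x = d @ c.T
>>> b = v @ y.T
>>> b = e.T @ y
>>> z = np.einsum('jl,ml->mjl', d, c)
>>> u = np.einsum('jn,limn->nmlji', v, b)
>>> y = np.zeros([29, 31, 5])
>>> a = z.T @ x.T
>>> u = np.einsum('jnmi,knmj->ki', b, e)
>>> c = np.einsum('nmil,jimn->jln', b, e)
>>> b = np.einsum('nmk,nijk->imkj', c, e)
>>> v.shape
(7, 7)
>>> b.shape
(3, 7, 19, 3)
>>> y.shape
(29, 31, 5)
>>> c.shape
(29, 7, 19)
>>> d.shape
(29, 29)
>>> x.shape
(29, 19)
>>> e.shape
(29, 3, 3, 19)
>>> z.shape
(19, 29, 29)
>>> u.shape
(29, 7)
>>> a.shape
(29, 29, 29)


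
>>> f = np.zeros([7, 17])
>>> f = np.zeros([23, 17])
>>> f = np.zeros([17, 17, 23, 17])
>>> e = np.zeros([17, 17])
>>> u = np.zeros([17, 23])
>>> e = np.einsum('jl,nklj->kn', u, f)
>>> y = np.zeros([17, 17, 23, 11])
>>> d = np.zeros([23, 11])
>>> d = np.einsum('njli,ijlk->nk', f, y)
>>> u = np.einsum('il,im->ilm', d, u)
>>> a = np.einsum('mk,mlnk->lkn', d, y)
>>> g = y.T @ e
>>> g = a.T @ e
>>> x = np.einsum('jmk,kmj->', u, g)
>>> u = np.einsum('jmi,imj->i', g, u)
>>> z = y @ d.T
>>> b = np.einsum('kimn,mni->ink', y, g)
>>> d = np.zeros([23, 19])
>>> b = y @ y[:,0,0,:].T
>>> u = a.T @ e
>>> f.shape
(17, 17, 23, 17)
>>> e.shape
(17, 17)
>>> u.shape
(23, 11, 17)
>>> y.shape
(17, 17, 23, 11)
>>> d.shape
(23, 19)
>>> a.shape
(17, 11, 23)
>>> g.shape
(23, 11, 17)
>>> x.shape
()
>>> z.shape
(17, 17, 23, 17)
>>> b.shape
(17, 17, 23, 17)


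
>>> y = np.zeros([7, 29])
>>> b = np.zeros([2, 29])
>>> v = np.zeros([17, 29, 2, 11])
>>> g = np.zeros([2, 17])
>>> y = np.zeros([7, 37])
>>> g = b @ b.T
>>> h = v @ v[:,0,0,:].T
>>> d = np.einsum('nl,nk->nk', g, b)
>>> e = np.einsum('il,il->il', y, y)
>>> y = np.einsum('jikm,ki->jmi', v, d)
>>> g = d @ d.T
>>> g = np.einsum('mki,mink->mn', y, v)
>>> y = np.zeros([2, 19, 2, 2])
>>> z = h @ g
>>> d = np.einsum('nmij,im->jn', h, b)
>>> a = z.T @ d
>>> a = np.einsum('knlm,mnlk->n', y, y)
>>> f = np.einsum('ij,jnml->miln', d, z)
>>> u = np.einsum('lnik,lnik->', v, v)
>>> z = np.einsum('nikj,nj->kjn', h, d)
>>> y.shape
(2, 19, 2, 2)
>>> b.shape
(2, 29)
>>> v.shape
(17, 29, 2, 11)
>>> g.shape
(17, 2)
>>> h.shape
(17, 29, 2, 17)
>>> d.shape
(17, 17)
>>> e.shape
(7, 37)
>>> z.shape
(2, 17, 17)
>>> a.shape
(19,)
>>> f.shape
(2, 17, 2, 29)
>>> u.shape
()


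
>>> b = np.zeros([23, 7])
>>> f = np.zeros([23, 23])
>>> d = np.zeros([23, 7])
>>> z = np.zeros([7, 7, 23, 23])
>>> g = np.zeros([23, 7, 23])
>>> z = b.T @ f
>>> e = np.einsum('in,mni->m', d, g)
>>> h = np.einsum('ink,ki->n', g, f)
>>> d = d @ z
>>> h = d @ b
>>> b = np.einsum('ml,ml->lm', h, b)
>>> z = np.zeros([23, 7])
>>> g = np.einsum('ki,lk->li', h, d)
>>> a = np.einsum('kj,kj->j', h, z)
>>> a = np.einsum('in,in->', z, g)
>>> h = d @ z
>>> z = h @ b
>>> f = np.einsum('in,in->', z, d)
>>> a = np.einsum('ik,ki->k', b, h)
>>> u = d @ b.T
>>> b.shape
(7, 23)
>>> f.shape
()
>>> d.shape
(23, 23)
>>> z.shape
(23, 23)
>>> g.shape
(23, 7)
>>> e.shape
(23,)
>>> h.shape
(23, 7)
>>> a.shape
(23,)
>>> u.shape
(23, 7)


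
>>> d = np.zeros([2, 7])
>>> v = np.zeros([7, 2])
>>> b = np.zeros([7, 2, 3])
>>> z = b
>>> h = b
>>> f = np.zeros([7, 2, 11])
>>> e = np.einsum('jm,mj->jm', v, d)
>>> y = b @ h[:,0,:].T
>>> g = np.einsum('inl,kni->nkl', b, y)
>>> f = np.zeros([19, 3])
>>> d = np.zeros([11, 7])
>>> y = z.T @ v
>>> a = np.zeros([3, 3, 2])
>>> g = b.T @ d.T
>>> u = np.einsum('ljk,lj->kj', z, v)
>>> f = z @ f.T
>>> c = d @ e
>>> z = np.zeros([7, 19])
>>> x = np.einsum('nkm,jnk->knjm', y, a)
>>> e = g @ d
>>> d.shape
(11, 7)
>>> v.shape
(7, 2)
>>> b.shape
(7, 2, 3)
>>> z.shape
(7, 19)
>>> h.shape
(7, 2, 3)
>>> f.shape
(7, 2, 19)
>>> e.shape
(3, 2, 7)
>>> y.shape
(3, 2, 2)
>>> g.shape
(3, 2, 11)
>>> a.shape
(3, 3, 2)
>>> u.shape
(3, 2)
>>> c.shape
(11, 2)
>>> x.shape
(2, 3, 3, 2)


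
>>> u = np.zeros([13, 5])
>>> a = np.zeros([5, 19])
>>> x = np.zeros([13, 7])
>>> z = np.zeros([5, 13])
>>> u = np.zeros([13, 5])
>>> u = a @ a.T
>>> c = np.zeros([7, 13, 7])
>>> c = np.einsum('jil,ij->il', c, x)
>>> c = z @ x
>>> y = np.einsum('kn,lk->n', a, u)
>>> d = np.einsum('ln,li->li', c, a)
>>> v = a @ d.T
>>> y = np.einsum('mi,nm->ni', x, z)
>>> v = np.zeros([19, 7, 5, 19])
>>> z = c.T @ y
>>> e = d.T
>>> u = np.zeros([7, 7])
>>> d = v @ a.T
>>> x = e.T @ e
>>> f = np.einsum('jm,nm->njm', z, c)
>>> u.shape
(7, 7)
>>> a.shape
(5, 19)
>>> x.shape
(5, 5)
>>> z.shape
(7, 7)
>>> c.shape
(5, 7)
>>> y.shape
(5, 7)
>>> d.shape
(19, 7, 5, 5)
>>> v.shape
(19, 7, 5, 19)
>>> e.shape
(19, 5)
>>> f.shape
(5, 7, 7)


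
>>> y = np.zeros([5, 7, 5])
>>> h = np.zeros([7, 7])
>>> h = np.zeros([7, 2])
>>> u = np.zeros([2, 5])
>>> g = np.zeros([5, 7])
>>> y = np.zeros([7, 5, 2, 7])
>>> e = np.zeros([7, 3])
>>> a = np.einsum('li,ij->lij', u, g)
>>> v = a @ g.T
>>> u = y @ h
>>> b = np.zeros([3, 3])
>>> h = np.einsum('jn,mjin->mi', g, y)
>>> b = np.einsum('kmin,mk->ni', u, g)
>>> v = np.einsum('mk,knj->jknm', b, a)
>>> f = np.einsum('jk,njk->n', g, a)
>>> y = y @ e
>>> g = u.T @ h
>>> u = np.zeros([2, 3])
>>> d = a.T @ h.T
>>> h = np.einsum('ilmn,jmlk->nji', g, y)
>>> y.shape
(7, 5, 2, 3)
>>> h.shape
(2, 7, 2)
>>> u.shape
(2, 3)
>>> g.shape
(2, 2, 5, 2)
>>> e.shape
(7, 3)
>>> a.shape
(2, 5, 7)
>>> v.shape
(7, 2, 5, 2)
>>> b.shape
(2, 2)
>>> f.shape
(2,)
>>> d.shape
(7, 5, 7)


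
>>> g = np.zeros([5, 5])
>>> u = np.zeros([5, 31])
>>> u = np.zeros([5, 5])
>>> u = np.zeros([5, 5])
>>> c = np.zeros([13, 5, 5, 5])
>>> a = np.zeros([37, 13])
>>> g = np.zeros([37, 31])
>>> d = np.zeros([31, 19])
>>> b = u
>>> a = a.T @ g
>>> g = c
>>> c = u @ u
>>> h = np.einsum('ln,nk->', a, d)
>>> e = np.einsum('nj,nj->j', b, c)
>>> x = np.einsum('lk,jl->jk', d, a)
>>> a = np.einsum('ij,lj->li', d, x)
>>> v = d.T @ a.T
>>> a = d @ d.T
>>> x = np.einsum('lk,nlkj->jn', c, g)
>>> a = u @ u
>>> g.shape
(13, 5, 5, 5)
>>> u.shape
(5, 5)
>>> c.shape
(5, 5)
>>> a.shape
(5, 5)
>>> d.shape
(31, 19)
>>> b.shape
(5, 5)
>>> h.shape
()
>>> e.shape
(5,)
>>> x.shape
(5, 13)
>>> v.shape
(19, 13)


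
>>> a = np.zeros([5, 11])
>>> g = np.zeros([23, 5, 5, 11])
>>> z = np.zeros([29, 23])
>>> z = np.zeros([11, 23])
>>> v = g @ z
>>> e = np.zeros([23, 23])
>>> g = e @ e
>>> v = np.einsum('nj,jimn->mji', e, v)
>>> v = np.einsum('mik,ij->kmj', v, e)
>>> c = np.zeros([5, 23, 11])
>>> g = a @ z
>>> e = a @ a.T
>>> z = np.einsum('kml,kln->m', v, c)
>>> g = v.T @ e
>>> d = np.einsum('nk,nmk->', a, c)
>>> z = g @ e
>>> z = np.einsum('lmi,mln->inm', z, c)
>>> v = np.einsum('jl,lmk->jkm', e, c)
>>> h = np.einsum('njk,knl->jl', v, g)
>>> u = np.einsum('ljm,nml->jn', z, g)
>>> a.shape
(5, 11)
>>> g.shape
(23, 5, 5)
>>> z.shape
(5, 11, 5)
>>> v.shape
(5, 11, 23)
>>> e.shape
(5, 5)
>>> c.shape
(5, 23, 11)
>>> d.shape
()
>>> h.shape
(11, 5)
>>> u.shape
(11, 23)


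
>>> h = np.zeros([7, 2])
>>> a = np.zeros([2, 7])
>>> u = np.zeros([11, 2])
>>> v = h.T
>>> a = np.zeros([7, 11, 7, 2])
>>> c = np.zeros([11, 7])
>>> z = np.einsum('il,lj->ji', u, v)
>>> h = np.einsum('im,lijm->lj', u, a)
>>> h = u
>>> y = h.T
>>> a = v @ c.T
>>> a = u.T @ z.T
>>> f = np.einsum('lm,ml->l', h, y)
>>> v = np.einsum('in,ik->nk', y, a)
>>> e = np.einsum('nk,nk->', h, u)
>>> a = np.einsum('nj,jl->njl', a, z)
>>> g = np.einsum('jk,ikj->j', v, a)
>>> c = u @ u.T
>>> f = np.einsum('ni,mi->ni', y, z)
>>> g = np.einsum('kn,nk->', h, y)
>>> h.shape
(11, 2)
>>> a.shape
(2, 7, 11)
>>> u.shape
(11, 2)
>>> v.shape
(11, 7)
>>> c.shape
(11, 11)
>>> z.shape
(7, 11)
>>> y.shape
(2, 11)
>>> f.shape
(2, 11)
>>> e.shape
()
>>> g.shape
()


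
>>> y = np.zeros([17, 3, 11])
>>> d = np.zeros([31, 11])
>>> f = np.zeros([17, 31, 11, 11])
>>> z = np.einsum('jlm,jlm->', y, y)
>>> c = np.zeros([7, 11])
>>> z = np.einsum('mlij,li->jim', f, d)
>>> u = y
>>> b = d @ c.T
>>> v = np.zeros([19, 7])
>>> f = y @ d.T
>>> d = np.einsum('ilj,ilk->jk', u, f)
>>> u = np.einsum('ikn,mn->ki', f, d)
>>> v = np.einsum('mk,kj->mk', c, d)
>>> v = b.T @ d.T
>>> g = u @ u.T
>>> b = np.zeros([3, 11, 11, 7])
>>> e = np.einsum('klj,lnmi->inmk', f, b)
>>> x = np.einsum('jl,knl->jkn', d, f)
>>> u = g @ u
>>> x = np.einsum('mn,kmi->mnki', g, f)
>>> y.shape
(17, 3, 11)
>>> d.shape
(11, 31)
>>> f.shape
(17, 3, 31)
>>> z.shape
(11, 11, 17)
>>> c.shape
(7, 11)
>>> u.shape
(3, 17)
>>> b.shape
(3, 11, 11, 7)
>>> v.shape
(7, 11)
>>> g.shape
(3, 3)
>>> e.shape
(7, 11, 11, 17)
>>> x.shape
(3, 3, 17, 31)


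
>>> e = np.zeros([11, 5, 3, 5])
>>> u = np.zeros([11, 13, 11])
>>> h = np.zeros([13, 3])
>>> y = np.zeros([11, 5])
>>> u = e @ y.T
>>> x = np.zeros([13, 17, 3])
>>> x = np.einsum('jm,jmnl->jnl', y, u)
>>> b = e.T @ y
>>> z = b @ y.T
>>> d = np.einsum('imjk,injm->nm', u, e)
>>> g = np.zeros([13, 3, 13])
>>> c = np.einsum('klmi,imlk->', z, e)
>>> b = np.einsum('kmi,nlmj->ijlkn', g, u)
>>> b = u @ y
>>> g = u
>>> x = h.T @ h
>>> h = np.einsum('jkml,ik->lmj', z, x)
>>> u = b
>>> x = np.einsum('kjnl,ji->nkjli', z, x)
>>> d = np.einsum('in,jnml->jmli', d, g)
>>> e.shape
(11, 5, 3, 5)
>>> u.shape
(11, 5, 3, 5)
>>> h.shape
(11, 5, 5)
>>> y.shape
(11, 5)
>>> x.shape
(5, 5, 3, 11, 3)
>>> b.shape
(11, 5, 3, 5)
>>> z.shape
(5, 3, 5, 11)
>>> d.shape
(11, 3, 11, 5)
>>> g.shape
(11, 5, 3, 11)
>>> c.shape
()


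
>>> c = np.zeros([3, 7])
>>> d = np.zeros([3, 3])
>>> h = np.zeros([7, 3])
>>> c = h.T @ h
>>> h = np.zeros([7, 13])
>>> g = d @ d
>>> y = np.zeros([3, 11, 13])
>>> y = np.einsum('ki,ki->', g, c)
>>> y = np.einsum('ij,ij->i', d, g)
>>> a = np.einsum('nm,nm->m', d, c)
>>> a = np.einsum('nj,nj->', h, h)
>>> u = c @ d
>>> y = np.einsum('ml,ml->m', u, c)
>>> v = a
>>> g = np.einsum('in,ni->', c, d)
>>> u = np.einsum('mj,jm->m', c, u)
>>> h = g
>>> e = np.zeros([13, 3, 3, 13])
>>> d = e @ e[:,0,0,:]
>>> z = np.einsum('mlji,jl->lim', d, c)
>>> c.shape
(3, 3)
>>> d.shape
(13, 3, 3, 13)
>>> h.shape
()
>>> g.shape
()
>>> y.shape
(3,)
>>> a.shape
()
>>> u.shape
(3,)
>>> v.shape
()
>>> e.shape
(13, 3, 3, 13)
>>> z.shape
(3, 13, 13)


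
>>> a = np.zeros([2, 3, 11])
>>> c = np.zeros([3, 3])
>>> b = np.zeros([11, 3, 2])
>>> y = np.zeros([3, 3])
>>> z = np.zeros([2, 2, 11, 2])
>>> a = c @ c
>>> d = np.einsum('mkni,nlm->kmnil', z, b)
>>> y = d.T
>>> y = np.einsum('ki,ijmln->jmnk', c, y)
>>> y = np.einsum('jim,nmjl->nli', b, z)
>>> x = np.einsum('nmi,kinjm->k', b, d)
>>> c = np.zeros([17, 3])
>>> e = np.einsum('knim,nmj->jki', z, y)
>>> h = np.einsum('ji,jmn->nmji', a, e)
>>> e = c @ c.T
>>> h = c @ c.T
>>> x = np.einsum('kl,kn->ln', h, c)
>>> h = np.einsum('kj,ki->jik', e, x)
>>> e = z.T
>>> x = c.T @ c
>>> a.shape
(3, 3)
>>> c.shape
(17, 3)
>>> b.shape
(11, 3, 2)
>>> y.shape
(2, 2, 3)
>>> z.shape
(2, 2, 11, 2)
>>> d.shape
(2, 2, 11, 2, 3)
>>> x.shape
(3, 3)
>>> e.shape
(2, 11, 2, 2)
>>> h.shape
(17, 3, 17)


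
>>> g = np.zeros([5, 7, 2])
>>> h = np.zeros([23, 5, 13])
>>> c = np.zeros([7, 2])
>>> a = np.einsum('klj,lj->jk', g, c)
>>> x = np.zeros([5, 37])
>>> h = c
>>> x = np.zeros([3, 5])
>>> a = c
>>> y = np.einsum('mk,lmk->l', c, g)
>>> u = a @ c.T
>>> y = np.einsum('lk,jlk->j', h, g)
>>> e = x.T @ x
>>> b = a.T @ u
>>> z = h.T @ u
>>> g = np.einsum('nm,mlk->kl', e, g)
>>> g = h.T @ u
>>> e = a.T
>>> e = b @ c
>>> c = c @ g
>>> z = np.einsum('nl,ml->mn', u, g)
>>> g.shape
(2, 7)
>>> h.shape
(7, 2)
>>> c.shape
(7, 7)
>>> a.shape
(7, 2)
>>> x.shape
(3, 5)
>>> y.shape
(5,)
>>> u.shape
(7, 7)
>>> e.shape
(2, 2)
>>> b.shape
(2, 7)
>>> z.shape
(2, 7)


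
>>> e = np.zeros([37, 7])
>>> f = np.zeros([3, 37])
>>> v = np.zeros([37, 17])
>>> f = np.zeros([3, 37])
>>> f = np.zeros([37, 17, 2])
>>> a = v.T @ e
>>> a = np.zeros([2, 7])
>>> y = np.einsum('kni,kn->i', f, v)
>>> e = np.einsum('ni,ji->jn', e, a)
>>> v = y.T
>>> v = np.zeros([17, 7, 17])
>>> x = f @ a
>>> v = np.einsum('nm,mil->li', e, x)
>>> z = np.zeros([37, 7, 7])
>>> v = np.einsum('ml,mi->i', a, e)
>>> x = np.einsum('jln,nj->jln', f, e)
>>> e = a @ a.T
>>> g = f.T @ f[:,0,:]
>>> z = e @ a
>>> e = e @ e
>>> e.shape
(2, 2)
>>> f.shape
(37, 17, 2)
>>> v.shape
(37,)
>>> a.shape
(2, 7)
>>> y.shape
(2,)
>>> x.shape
(37, 17, 2)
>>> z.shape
(2, 7)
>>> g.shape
(2, 17, 2)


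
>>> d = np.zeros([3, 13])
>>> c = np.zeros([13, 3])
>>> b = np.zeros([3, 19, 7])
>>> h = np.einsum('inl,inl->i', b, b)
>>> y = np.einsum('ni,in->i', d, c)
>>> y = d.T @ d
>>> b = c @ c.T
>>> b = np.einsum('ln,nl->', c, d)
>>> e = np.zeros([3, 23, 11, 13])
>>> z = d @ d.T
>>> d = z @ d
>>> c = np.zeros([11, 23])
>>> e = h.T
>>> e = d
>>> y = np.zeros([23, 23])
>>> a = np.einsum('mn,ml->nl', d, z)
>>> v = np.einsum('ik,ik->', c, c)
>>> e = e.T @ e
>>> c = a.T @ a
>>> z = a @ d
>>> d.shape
(3, 13)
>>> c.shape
(3, 3)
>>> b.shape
()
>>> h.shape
(3,)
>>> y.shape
(23, 23)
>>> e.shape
(13, 13)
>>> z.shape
(13, 13)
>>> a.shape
(13, 3)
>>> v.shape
()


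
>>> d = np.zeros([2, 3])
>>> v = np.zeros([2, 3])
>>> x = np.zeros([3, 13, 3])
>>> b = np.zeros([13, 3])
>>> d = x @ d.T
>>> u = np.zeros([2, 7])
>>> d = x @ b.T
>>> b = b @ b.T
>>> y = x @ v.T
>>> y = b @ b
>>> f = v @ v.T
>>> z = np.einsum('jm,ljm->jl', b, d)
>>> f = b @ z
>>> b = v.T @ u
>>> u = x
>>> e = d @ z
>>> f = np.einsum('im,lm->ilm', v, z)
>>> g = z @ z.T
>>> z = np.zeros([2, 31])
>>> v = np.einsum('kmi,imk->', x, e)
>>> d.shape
(3, 13, 13)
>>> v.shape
()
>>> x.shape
(3, 13, 3)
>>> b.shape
(3, 7)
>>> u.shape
(3, 13, 3)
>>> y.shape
(13, 13)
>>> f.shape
(2, 13, 3)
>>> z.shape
(2, 31)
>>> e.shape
(3, 13, 3)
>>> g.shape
(13, 13)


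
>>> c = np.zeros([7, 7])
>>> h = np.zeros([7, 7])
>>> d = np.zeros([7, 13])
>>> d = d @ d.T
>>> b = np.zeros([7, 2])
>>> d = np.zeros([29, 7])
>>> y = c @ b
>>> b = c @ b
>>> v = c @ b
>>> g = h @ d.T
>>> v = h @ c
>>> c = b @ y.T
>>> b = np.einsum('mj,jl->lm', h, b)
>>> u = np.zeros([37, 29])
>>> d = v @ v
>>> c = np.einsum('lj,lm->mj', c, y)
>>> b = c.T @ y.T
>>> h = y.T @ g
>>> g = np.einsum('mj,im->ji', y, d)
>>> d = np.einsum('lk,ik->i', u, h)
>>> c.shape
(2, 7)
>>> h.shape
(2, 29)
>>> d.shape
(2,)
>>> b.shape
(7, 7)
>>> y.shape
(7, 2)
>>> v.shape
(7, 7)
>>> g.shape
(2, 7)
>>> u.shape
(37, 29)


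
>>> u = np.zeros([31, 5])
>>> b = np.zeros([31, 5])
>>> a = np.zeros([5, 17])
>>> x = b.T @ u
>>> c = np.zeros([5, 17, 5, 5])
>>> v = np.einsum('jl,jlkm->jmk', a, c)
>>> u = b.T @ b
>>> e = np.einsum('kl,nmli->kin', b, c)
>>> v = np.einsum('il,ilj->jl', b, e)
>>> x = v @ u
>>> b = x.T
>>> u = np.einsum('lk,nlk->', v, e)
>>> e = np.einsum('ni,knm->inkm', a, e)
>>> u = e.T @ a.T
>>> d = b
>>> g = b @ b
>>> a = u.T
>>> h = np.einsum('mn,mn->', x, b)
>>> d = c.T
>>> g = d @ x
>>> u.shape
(5, 31, 5, 5)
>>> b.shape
(5, 5)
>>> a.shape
(5, 5, 31, 5)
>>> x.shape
(5, 5)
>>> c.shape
(5, 17, 5, 5)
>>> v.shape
(5, 5)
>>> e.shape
(17, 5, 31, 5)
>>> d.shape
(5, 5, 17, 5)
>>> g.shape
(5, 5, 17, 5)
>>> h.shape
()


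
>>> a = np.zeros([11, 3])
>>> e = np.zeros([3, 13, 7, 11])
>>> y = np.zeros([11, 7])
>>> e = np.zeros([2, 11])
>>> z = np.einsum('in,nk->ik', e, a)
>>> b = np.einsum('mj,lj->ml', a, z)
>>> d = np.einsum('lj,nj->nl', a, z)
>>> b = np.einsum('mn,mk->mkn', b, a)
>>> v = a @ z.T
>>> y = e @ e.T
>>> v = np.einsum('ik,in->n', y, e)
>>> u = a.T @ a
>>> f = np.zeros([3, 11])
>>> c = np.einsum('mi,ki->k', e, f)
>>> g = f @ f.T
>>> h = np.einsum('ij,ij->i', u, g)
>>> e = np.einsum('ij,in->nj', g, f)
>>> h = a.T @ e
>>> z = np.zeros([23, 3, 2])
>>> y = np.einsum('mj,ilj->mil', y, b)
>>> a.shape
(11, 3)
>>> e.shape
(11, 3)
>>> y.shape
(2, 11, 3)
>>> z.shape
(23, 3, 2)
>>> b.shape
(11, 3, 2)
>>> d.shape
(2, 11)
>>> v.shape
(11,)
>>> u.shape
(3, 3)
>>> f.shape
(3, 11)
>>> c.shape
(3,)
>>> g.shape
(3, 3)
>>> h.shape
(3, 3)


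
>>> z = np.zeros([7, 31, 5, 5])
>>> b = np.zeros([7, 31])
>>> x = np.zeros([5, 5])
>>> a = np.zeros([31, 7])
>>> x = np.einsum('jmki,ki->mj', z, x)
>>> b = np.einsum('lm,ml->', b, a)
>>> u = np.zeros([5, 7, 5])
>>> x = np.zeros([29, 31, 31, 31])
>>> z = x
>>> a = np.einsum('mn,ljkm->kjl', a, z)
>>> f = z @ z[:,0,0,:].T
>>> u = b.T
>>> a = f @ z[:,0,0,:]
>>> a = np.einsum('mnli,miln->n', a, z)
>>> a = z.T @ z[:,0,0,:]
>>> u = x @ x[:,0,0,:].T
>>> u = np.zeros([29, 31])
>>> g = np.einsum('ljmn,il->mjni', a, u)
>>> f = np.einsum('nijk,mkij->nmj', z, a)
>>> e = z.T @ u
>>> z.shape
(29, 31, 31, 31)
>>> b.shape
()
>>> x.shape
(29, 31, 31, 31)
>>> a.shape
(31, 31, 31, 31)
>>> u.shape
(29, 31)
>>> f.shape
(29, 31, 31)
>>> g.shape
(31, 31, 31, 29)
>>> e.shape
(31, 31, 31, 31)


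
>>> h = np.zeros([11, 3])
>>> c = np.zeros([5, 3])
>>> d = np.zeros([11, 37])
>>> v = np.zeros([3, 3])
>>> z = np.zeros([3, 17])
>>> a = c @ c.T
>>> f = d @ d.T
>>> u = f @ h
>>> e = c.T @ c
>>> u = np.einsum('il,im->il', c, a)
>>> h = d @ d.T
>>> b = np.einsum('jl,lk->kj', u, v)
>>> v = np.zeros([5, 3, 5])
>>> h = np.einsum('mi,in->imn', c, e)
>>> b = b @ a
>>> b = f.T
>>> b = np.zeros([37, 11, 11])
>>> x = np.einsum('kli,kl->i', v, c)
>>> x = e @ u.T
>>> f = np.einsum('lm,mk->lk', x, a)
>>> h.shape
(3, 5, 3)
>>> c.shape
(5, 3)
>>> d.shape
(11, 37)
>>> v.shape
(5, 3, 5)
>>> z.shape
(3, 17)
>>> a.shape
(5, 5)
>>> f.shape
(3, 5)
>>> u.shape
(5, 3)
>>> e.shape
(3, 3)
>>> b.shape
(37, 11, 11)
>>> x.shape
(3, 5)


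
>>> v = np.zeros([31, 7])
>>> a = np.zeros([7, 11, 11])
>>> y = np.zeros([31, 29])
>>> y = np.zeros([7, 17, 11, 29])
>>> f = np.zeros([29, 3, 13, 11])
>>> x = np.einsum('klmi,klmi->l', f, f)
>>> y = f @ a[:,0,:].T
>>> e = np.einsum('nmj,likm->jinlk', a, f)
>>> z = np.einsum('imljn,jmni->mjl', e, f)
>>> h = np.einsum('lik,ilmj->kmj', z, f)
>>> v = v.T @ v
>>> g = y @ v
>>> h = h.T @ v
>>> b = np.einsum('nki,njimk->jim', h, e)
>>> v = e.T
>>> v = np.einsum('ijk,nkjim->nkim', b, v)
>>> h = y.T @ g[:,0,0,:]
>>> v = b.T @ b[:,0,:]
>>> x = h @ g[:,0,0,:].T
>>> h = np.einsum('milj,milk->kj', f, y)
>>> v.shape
(29, 7, 29)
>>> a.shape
(7, 11, 11)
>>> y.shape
(29, 3, 13, 7)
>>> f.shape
(29, 3, 13, 11)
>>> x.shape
(7, 13, 3, 29)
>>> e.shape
(11, 3, 7, 29, 13)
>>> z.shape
(3, 29, 7)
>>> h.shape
(7, 11)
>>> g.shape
(29, 3, 13, 7)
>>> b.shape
(3, 7, 29)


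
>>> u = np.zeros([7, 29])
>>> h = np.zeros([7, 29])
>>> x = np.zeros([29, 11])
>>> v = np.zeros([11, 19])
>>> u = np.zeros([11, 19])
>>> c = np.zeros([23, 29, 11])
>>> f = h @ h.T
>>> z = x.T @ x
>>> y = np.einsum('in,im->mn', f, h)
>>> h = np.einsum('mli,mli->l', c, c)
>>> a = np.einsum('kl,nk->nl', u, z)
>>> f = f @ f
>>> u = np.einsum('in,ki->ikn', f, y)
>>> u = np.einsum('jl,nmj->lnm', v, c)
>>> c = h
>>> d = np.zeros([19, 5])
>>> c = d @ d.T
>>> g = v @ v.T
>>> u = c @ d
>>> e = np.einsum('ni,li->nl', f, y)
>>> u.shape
(19, 5)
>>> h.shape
(29,)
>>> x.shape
(29, 11)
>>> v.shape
(11, 19)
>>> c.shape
(19, 19)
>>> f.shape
(7, 7)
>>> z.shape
(11, 11)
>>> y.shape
(29, 7)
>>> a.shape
(11, 19)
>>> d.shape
(19, 5)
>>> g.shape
(11, 11)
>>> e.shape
(7, 29)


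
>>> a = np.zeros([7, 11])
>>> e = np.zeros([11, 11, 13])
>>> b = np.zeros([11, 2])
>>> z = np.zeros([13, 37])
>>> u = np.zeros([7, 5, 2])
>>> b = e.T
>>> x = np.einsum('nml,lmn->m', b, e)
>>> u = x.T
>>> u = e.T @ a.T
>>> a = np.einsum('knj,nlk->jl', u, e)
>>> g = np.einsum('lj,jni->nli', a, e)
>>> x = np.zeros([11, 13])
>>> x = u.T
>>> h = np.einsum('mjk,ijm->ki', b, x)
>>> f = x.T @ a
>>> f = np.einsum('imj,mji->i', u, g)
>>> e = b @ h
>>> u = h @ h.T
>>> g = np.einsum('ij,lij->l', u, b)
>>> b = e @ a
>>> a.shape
(7, 11)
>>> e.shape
(13, 11, 7)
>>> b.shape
(13, 11, 11)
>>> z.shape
(13, 37)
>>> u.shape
(11, 11)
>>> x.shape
(7, 11, 13)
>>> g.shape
(13,)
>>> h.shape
(11, 7)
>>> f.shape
(13,)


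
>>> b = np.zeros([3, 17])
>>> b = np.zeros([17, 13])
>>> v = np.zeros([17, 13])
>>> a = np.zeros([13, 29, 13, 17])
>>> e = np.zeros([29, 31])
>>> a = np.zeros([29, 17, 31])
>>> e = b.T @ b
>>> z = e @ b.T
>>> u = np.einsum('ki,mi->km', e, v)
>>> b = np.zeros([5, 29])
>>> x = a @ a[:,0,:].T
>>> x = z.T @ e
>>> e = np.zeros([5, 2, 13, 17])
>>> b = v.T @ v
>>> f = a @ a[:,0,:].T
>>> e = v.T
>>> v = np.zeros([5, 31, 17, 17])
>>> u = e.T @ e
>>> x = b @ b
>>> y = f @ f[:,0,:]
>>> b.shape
(13, 13)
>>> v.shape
(5, 31, 17, 17)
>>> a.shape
(29, 17, 31)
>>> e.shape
(13, 17)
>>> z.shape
(13, 17)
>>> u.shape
(17, 17)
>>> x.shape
(13, 13)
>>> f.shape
(29, 17, 29)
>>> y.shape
(29, 17, 29)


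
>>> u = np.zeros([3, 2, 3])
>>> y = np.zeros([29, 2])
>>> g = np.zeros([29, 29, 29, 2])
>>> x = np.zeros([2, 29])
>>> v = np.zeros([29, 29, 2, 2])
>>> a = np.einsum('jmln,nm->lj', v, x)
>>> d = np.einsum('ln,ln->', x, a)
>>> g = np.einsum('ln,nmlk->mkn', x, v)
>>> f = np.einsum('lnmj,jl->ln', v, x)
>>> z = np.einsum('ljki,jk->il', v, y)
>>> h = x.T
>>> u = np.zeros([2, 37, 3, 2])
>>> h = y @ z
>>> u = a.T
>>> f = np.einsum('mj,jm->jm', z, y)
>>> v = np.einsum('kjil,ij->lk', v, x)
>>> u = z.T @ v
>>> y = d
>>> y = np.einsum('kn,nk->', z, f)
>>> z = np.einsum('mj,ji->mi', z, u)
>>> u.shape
(29, 29)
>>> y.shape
()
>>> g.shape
(29, 2, 29)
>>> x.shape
(2, 29)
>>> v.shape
(2, 29)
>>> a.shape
(2, 29)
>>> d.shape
()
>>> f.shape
(29, 2)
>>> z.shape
(2, 29)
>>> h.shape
(29, 29)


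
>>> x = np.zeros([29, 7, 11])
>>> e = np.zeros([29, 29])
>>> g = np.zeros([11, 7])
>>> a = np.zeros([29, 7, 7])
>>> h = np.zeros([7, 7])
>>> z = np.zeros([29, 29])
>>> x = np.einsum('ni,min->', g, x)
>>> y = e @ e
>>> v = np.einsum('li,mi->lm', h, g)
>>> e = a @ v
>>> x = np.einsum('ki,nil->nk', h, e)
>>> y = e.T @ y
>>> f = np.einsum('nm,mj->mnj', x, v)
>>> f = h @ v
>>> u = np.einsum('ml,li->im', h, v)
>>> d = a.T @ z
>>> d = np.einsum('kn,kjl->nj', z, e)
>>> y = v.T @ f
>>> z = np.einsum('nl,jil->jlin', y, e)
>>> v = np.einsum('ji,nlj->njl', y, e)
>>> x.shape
(29, 7)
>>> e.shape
(29, 7, 11)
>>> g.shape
(11, 7)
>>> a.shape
(29, 7, 7)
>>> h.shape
(7, 7)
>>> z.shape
(29, 11, 7, 11)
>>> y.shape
(11, 11)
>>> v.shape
(29, 11, 7)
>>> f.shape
(7, 11)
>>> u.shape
(11, 7)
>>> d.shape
(29, 7)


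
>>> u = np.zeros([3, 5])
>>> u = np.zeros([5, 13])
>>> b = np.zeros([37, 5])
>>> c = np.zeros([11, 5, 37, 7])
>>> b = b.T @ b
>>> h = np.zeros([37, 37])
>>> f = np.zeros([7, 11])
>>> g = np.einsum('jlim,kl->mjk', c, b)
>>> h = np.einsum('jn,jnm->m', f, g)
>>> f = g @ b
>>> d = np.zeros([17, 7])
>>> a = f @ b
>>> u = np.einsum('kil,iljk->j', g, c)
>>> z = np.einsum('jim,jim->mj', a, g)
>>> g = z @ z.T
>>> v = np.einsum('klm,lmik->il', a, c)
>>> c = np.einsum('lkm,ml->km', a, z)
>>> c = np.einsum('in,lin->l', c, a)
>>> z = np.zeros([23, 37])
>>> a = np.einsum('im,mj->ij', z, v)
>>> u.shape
(37,)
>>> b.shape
(5, 5)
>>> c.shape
(7,)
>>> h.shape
(5,)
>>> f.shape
(7, 11, 5)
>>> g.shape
(5, 5)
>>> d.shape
(17, 7)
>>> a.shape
(23, 11)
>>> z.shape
(23, 37)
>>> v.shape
(37, 11)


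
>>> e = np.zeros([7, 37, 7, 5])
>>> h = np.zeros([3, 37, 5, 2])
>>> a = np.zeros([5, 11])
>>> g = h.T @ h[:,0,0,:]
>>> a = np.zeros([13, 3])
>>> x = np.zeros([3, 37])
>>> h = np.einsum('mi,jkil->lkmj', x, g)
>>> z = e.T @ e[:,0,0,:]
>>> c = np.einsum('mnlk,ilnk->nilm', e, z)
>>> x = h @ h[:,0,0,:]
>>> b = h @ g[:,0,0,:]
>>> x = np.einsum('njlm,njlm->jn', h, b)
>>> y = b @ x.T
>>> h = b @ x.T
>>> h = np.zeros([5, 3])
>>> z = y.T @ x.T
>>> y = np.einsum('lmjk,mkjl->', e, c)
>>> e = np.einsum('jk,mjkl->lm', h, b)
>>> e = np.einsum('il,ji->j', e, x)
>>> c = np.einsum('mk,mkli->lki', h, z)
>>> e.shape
(5,)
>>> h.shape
(5, 3)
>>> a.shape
(13, 3)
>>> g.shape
(2, 5, 37, 2)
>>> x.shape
(5, 2)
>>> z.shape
(5, 3, 5, 5)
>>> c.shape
(5, 3, 5)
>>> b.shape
(2, 5, 3, 2)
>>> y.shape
()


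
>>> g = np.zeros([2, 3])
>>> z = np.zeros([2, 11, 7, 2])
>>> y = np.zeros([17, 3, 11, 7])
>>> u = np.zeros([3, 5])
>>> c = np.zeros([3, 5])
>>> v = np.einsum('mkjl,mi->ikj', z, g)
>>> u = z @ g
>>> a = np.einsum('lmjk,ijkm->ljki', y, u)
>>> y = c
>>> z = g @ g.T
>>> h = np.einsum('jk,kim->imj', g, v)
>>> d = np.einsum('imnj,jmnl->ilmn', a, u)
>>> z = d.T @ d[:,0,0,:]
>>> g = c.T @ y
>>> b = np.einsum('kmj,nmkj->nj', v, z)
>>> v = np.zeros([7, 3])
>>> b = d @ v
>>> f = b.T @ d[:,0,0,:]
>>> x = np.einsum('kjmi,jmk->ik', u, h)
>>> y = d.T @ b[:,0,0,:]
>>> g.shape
(5, 5)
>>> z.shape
(7, 11, 3, 7)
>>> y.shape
(7, 11, 3, 3)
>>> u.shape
(2, 11, 7, 3)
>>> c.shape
(3, 5)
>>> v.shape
(7, 3)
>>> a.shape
(17, 11, 7, 2)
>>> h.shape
(11, 7, 2)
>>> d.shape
(17, 3, 11, 7)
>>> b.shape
(17, 3, 11, 3)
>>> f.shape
(3, 11, 3, 7)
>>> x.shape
(3, 2)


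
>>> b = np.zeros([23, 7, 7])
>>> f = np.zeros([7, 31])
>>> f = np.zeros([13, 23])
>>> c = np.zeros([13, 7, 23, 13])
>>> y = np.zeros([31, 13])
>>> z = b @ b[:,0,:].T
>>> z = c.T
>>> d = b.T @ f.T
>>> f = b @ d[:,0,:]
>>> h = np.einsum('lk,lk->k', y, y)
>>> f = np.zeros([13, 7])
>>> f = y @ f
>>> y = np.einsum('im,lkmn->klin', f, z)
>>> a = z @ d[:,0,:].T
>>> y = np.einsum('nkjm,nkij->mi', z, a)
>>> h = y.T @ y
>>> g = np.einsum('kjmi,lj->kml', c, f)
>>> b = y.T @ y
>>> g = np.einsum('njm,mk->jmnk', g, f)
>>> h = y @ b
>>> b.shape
(7, 7)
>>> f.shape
(31, 7)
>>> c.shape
(13, 7, 23, 13)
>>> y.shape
(13, 7)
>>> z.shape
(13, 23, 7, 13)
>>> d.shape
(7, 7, 13)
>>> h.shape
(13, 7)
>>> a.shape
(13, 23, 7, 7)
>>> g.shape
(23, 31, 13, 7)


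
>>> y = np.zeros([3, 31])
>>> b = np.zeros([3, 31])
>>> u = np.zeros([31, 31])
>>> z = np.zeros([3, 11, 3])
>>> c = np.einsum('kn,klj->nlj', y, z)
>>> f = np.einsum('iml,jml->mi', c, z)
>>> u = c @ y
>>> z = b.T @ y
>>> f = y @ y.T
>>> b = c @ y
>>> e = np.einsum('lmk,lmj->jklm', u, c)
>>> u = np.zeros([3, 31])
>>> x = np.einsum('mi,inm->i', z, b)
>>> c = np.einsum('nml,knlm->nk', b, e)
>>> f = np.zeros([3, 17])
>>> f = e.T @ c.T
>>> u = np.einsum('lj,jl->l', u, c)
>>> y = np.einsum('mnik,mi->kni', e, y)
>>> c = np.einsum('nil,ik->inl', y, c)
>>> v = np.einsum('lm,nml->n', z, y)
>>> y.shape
(11, 31, 31)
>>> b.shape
(31, 11, 31)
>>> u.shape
(3,)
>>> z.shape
(31, 31)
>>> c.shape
(31, 11, 31)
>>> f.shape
(11, 31, 31, 31)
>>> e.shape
(3, 31, 31, 11)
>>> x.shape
(31,)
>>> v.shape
(11,)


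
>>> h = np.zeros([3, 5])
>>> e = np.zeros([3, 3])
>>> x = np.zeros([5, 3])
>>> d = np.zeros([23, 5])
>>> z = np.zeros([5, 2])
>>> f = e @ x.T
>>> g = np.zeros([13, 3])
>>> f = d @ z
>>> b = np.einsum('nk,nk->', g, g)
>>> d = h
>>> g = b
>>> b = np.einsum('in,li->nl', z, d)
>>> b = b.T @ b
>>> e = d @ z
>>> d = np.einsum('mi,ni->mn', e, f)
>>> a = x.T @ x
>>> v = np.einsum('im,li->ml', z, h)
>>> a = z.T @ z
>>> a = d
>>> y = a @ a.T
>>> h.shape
(3, 5)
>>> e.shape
(3, 2)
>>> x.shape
(5, 3)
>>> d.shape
(3, 23)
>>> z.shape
(5, 2)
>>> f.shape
(23, 2)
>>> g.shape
()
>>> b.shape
(3, 3)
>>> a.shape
(3, 23)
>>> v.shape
(2, 3)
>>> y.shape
(3, 3)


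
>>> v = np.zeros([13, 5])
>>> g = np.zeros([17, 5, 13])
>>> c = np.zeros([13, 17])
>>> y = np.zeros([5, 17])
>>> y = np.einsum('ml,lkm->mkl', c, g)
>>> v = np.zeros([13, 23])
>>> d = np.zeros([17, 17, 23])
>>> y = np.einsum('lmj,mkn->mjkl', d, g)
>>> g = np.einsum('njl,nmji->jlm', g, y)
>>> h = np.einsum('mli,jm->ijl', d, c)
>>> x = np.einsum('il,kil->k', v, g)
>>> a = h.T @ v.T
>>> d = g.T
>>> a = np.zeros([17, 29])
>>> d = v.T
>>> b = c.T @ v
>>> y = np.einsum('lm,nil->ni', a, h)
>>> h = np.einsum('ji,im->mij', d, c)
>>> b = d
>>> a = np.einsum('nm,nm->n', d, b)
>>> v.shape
(13, 23)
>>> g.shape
(5, 13, 23)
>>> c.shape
(13, 17)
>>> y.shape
(23, 13)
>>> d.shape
(23, 13)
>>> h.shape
(17, 13, 23)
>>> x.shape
(5,)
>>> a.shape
(23,)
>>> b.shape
(23, 13)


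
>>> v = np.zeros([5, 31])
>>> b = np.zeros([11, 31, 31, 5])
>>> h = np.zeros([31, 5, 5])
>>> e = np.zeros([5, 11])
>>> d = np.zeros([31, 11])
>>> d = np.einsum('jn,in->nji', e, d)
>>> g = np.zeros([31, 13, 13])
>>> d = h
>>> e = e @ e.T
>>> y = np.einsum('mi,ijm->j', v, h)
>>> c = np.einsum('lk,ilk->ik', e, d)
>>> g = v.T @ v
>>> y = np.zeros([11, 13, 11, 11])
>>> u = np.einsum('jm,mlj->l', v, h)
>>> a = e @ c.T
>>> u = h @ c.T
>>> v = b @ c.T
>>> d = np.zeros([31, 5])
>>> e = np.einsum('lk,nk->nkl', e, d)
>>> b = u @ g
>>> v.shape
(11, 31, 31, 31)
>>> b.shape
(31, 5, 31)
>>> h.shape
(31, 5, 5)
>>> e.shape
(31, 5, 5)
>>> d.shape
(31, 5)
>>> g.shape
(31, 31)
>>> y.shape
(11, 13, 11, 11)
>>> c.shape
(31, 5)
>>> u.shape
(31, 5, 31)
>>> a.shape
(5, 31)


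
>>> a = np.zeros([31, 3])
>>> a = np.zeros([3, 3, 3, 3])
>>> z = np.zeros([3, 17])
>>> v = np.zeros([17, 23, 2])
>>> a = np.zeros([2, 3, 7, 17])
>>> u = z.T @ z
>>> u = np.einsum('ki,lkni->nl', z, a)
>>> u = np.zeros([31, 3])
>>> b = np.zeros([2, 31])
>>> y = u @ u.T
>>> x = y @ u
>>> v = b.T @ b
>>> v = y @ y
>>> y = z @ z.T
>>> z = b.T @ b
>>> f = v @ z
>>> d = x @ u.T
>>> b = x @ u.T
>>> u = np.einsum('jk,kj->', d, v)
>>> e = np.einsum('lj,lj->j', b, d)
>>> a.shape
(2, 3, 7, 17)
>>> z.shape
(31, 31)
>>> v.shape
(31, 31)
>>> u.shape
()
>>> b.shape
(31, 31)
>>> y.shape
(3, 3)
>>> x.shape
(31, 3)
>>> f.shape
(31, 31)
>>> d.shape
(31, 31)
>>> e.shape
(31,)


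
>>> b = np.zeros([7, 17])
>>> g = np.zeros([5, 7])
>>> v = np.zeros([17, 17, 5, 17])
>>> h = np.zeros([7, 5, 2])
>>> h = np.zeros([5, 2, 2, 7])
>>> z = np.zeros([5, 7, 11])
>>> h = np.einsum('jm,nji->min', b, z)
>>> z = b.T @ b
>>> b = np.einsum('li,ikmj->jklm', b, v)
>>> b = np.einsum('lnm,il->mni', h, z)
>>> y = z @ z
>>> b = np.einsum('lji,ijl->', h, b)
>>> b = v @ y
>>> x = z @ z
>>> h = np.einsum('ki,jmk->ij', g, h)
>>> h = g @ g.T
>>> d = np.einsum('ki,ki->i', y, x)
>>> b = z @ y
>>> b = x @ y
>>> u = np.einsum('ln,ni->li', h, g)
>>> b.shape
(17, 17)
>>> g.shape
(5, 7)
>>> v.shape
(17, 17, 5, 17)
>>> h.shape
(5, 5)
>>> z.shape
(17, 17)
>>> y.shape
(17, 17)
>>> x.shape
(17, 17)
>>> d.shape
(17,)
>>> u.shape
(5, 7)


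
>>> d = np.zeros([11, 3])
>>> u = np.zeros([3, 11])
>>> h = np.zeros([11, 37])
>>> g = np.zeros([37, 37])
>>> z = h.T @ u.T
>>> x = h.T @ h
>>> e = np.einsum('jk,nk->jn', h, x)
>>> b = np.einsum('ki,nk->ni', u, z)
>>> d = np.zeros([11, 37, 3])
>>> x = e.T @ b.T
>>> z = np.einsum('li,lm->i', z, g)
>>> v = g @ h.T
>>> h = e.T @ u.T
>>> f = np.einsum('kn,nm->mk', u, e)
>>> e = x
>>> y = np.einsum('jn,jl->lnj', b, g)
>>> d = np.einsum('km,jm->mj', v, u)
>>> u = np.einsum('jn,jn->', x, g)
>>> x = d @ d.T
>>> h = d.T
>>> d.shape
(11, 3)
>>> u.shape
()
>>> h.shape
(3, 11)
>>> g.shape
(37, 37)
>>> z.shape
(3,)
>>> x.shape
(11, 11)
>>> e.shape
(37, 37)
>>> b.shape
(37, 11)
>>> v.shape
(37, 11)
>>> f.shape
(37, 3)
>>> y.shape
(37, 11, 37)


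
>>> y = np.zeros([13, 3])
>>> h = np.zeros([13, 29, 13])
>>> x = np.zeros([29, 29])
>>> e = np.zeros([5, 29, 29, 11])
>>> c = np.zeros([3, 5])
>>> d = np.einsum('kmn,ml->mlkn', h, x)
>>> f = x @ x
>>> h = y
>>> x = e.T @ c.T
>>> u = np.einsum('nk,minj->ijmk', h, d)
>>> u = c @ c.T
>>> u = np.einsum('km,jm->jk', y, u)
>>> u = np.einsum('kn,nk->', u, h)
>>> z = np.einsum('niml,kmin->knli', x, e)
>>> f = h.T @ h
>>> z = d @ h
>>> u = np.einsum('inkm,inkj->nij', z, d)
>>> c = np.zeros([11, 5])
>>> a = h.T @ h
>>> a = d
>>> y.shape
(13, 3)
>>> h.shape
(13, 3)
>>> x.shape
(11, 29, 29, 3)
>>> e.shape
(5, 29, 29, 11)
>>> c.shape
(11, 5)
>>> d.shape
(29, 29, 13, 13)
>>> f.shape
(3, 3)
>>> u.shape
(29, 29, 13)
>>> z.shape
(29, 29, 13, 3)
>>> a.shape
(29, 29, 13, 13)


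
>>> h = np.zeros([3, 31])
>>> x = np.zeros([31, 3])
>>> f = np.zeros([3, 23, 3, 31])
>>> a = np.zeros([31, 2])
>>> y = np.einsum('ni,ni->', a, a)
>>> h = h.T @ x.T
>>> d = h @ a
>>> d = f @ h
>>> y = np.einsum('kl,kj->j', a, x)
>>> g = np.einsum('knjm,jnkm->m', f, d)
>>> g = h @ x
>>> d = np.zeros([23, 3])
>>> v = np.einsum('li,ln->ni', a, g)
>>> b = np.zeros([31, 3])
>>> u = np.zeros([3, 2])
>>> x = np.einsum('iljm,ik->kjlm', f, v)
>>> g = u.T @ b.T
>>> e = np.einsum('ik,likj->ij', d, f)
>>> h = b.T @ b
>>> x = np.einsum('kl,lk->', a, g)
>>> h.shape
(3, 3)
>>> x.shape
()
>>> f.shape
(3, 23, 3, 31)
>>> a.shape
(31, 2)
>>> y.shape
(3,)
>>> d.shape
(23, 3)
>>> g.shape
(2, 31)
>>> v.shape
(3, 2)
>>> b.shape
(31, 3)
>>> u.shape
(3, 2)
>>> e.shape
(23, 31)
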